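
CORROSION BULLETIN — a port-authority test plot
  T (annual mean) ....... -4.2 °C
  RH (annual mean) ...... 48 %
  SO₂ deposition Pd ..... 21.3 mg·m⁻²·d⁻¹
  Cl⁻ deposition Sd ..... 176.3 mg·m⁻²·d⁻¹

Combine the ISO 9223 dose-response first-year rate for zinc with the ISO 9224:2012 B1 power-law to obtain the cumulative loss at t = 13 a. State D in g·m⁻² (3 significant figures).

zinc: f(T) = +0.038·(T−10) [T≤10 °C] = -0.5396
  SO₂ term: 0.0129·21.3^0.44·exp(0.046·48-0.5396) = 0.2628
  Cl⁻ term: 0.0175·176.3^0.57·exp(0.008·48+0.085·-4.2) = 0.3429
  sum: 0.2628 + 0.3429 → r_corr = 0.6057 μm/a
ISO 9224: D(t) = r_corr · t^b with b = 0.813 (zinc, B1)
  D(13) = 0.6057 × 13^0.813 = 0.6057 × 8.047 = 4.874 μm
  Mass loss = 4.874 μm × 7.14 g/cm³ = 34.8 g·m⁻²

D(13) = 34.8 g·m⁻²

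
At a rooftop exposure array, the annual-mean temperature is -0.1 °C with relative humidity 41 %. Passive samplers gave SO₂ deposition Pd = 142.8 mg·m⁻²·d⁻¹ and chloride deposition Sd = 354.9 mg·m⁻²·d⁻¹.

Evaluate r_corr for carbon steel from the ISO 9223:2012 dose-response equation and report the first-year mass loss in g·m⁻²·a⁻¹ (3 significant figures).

r_corr = 209 g·m⁻²·a⁻¹

carbon steel: f(T) = +0.150·(T−10) [T≤10 °C] = -1.5150
  sulphur-dioxide contribution → 11.66 μm/a
  chloride contribution → 14.98 μm/a
  total first-year rate 26.64 μm/a
Convert to mass loss: 26.64 μm/a × 7.85 g/cm³ = 209.1 g·m⁻²·a⁻¹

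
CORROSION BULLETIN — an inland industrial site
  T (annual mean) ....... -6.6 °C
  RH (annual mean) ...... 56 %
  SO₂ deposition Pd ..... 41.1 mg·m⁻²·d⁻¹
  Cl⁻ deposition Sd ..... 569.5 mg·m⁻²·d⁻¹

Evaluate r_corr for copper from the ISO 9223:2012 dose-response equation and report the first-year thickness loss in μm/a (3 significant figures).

r_corr = 0.356 μm/a

copper: T≤10 °C ⇒ hinge +0.126·(-6.6−10) = -2.0916
  sulphur-dioxide contribution → 0.04682 μm/a
  chloride contribution → 0.3089 μm/a
  ⇒ r_corr(copper) = 0.3557 μm/a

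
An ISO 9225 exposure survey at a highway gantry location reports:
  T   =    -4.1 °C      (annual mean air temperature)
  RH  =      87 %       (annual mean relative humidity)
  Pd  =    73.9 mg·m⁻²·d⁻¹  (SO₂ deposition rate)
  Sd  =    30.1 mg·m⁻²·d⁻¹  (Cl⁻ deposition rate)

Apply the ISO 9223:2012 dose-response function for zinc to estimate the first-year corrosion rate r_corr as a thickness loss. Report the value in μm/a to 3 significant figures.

r_corr = 2.91 μm/a

zinc: T≤10 °C ⇒ hinge +0.038·(-4.1−10) = -0.5358
  SO₂ term: 0.0129·73.9^0.44·exp(0.046·87-0.5358) = 2.742
  Sd branch = 0.0175·Sd^0.57·e^(0.008·RH+0.085·T) = 0.1725 μm/a
  sum: 2.742 + 0.1725 → r_corr = 2.915 μm/a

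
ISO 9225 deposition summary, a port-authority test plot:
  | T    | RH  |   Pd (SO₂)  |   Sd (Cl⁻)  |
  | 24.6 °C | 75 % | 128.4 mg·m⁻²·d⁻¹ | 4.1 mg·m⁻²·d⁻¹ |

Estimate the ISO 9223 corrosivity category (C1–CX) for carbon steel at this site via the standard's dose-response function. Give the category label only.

carbon steel: temperature factor f = -0.054·(14.6) = -0.7884
  sulphur-dioxide contribution → 45.03 μm/a
  chloride contribution → 7.776 μm/a
  ⇒ r_corr(carbon steel) = 52.8 μm/a
Category bounds: 50…80 μm/a bracket r_corr ⇒ C4

C4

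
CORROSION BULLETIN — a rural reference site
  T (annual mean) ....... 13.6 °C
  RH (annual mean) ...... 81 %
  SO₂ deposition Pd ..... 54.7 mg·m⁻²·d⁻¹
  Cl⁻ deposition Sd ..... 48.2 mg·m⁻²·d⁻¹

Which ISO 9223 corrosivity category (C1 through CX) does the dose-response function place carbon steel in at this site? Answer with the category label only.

C5

carbon steel: f(T) = -0.054·(T−10) [T>10 °C] = -0.1944
  sulphur-dioxide contribution → 59 μm/a
  chloride contribution → 28.13 μm/a
  ⇒ r_corr(carbon steel) = 87.13 μm/a
Category bounds: 80…200 μm/a bracket r_corr ⇒ C5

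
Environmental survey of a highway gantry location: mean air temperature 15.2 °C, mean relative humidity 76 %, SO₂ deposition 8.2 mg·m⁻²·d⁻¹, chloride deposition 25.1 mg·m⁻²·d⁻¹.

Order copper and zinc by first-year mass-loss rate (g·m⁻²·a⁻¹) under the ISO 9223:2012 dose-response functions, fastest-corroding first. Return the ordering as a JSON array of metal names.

["copper", "zinc"]

copper: f(T) = -0.080·(T−10) [T>10 °C] = -0.4160
  sulphur-dioxide contribution → 0.5353 μm/a
  chloride contribution → 0.7949 μm/a
  ⇒ r_corr(copper) = 1.33 μm/a
  mass loss = 1.33 μm/a × 8.96 g/cm³ = 11.92 g·m⁻²·a⁻¹
zinc: temperature factor f = -0.071·(5.2) = -0.3692
  sulphur-dioxide contribution → 0.7424 μm/a
  chloride contribution → 0.7345 μm/a
  total first-year rate 1.477 μm/a
  mass loss = 1.477 μm/a × 7.14 g/cm³ = 10.55 g·m⁻²·a⁻¹
Ordering by g·m⁻²·a⁻¹: copper (11.9) > zinc (10.5)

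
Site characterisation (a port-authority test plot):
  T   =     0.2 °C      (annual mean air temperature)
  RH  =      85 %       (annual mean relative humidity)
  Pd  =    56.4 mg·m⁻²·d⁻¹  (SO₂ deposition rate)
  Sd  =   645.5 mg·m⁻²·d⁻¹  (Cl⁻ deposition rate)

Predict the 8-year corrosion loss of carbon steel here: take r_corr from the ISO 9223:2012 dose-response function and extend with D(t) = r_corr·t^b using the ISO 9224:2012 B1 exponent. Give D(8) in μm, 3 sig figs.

carbon steel: temperature factor f = +0.150·(-9.8) = -1.4700
  sulphur-dioxide contribution → 18.14 μm/a
  chloride contribution → 93.84 μm/a
  total first-year rate 112 μm/a
ISO 9224: D(t) = r_corr · t^b with b = 0.523 (carbon steel, B1)
  D(8) = 112 × 8^0.523 = 112 × 2.967 = 332.2 μm

D(8) = 332 μm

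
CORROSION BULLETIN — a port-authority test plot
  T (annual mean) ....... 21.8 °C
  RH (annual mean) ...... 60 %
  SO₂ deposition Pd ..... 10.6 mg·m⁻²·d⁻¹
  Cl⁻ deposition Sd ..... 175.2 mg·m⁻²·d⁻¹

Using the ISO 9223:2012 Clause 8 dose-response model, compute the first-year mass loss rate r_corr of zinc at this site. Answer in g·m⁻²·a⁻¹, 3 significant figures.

zinc: f(T) = -0.071·(T−10) [T>10 °C] = -0.8378
  SO₂ term: 0.0129·10.6^0.44·exp(0.046·60-0.8378) = 0.2492
  Cl⁻ term: 0.0175·175.2^0.57·exp(0.008·60+0.085·21.8) = 3.428
  r_corr = 0.2492 + 3.428 = 3.677 μm/a
Convert to mass loss: 3.677 μm/a × 7.14 g/cm³ = 26.26 g·m⁻²·a⁻¹

r_corr = 26.3 g·m⁻²·a⁻¹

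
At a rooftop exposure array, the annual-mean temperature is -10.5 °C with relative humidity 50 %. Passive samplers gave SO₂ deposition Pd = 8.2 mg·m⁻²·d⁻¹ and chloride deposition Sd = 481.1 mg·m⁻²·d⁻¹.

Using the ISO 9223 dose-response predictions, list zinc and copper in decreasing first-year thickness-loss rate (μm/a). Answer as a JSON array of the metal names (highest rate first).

zinc: T≤10 °C ⇒ hinge +0.038·(-10.5−10) = -0.7790
  Pd branch = 0.0129·Pd^0.44·e^(0.046·RH+f) = 0.149 μm/a
  Cl⁻ term: 0.0175·481.1^0.57·exp(0.008·50+0.085·-10.5) = 0.3614
  r_corr = 0.149 + 0.3614 = 0.5104 μm/a
copper: T≤10 °C ⇒ hinge +0.126·(-10.5−10) = -2.5830
  Pd branch = 0.0053·Pd^0.26·e^(0.059·RH+f) = 0.01322 μm/a
  Cl⁻ term: 0.01025·481.1^0.27·exp(0.036·50+0.049·-10.5) = 0.1964
  r_corr = 0.01322 + 0.1964 = 0.2097 μm/a
Ordering by μm/a: zinc (0.51) > copper (0.21)

["zinc", "copper"]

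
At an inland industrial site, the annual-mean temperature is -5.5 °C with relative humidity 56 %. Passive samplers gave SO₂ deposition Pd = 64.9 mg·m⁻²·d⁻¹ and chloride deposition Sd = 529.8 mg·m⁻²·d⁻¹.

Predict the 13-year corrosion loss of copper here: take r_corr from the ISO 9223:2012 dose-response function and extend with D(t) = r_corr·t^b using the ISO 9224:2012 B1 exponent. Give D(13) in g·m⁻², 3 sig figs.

D(13) = 18.9 g·m⁻²

copper: T≤10 °C ⇒ hinge +0.126·(-5.5−10) = -1.9530
  sulphur-dioxide contribution → 0.06056 μm/a
  chloride contribution → 0.3197 μm/a
  total first-year rate 0.3803 μm/a
Power-law: D(13) = r_corr · 13^0.667
  D(13) = 0.3803 × 13^0.667 = 0.3803 × 5.534 = 2.104 μm
  Mass loss = 2.104 μm × 8.96 g/cm³ = 18.85 g·m⁻²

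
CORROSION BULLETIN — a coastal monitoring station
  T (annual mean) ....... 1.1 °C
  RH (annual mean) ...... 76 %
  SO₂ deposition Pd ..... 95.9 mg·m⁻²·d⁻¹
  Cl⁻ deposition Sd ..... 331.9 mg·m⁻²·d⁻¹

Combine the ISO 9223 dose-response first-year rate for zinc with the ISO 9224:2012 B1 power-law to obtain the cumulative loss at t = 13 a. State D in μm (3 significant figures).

zinc: f(T) = +0.038·(T−10) [T≤10 °C] = -0.3382
  sulphur-dioxide contribution → 2.259 μm/a
  chloride contribution → 0.9653 μm/a
  ⇒ r_corr(zinc) = 3.225 μm/a
Long-term exponent b (ISO 9224 Table 2, B1) = 0.813
  D(13) = 3.225 × 13^0.813 = 3.225 × 8.047 = 25.95 μm

D(13) = 25.9 μm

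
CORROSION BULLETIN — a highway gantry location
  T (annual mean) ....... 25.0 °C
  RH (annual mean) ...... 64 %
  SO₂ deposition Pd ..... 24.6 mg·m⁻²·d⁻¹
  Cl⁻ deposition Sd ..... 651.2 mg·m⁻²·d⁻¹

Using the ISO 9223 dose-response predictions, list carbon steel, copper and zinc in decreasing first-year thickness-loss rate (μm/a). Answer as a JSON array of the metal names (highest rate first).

["carbon steel", "zinc", "copper"]

carbon steel: f(T) = -0.054·(T−10) [T>10 °C] = -0.8100
  SO₂ term: 1.77·24.6^0.52·exp(0.02·64-0.8100) = 14.98
  Sd branch = 0.102·Sd^0.62·e^(0.033·RH+0.04·T) = 127.2 μm/a
  r_corr = 14.98 + 127.2 = 142.2 μm/a
copper: temperature factor f = -0.080·(15.0) = -1.2000
  SO₂ term: 0.0053·24.6^0.26·exp(0.059·64-1.2000) = 0.1602
  Cl⁻ term: 0.01025·651.2^0.27·exp(0.036·64+0.049·25.0) = 2.009
  sum: 0.1602 + 2.009 → r_corr = 2.17 μm/a
zinc: f(T) = -0.071·(T−10) [T>10 °C] = -1.0650
  Pd branch = 0.0129·Pd^0.44·e^(0.046·RH+f) = 0.3457 μm/a
  Sd branch = 0.0175·Sd^0.57·e^(0.008·RH+0.085·T) = 9.82 μm/a
  r_corr = 0.3457 + 9.82 = 10.17 μm/a
Ordering by μm/a: carbon steel (142) > zinc (10.2) > copper (2.17)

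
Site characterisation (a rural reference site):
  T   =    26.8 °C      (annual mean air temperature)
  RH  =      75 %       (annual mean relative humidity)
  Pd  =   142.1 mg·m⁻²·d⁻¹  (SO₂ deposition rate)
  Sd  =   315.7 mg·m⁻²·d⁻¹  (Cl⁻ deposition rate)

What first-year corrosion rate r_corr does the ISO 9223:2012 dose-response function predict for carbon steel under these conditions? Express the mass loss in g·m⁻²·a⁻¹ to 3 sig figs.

carbon steel: f(T) = -0.054·(T−10) [T>10 °C] = -0.9072
  sulphur-dioxide contribution → 42.15 μm/a
  chloride contribution → 125.5 μm/a
  ⇒ r_corr(carbon steel) = 167.6 μm/a
Convert to mass loss: 167.6 μm/a × 7.85 g/cm³ = 1316 g·m⁻²·a⁻¹

r_corr = 1.32e+03 g·m⁻²·a⁻¹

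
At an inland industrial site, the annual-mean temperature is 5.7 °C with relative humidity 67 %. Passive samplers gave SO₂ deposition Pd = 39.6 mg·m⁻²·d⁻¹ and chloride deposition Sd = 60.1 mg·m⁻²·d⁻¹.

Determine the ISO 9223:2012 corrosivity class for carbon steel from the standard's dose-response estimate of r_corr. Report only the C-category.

C3

carbon steel: T≤10 °C ⇒ hinge +0.150·(5.7−10) = -0.6450
  sulphur-dioxide contribution → 24.02 μm/a
  chloride contribution → 14.82 μm/a
  ⇒ r_corr(carbon steel) = 38.84 μm/a
Category bounds: 25…50 μm/a bracket r_corr ⇒ C3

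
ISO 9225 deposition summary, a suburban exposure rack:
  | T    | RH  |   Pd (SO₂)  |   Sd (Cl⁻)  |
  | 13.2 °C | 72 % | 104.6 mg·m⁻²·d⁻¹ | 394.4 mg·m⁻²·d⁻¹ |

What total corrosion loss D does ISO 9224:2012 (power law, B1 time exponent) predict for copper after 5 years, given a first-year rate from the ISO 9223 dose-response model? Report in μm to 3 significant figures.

D(5) = 6.65 μm

copper: T>10 °C ⇒ hinge -0.080·(13.2−10) = -0.2560
  sulphur-dioxide contribution → 0.9617 μm/a
  chloride contribution → 1.313 μm/a
  total first-year rate 2.275 μm/a
ISO 9224: D(t) = r_corr · t^b with b = 0.667 (copper, B1)
  D(5) = 2.275 × 5^0.667 = 2.275 × 2.926 = 6.655 μm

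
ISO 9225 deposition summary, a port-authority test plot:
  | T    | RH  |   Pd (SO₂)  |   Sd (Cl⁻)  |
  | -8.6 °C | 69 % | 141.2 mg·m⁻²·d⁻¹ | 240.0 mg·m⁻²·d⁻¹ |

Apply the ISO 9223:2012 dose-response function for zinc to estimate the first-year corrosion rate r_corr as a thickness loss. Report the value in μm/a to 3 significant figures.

zinc: T≤10 °C ⇒ hinge +0.038·(-8.6−10) = -0.7068
  SO₂ term: 0.0129·141.2^0.44·exp(0.046·69-0.7068) = 1.343
  Sd branch = 0.0175·Sd^0.57·e^(0.008·RH+0.085·T) = 0.3327 μm/a
  sum: 1.343 + 0.3327 → r_corr = 1.675 μm/a

r_corr = 1.68 μm/a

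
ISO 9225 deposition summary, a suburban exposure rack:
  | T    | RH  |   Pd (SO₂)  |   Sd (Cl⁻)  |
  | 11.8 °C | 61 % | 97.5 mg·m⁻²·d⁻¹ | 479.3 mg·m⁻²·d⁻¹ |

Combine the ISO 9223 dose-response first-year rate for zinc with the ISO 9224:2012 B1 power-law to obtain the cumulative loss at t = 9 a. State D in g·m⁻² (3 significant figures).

D(9) = 172 g·m⁻²

zinc: T>10 °C ⇒ hinge -0.071·(11.8−10) = -0.1278
  SO₂ term: 0.0129·97.5^0.44·exp(0.046·61-0.1278) = 1.409
  Cl⁻ term: 0.0175·479.3^0.57·exp(0.008·61+0.085·11.8) = 2.621
  sum: 1.409 + 2.621 → r_corr = 4.03 μm/a
Long-term exponent b (ISO 9224 Table 2, B1) = 0.813
  D(9) = 4.03 × 9^0.813 = 4.03 × 5.968 = 24.05 μm
  Mass loss = 24.05 μm × 7.14 g/cm³ = 171.7 g·m⁻²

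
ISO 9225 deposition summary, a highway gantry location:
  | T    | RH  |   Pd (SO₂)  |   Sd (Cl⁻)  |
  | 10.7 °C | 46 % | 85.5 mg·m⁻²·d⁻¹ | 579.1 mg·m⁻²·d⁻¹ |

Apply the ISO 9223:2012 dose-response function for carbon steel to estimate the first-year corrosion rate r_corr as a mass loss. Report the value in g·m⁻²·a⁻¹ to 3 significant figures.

r_corr = 629 g·m⁻²·a⁻¹

carbon steel: temperature factor f = -0.054·(0.7) = -0.0378
  SO₂ term: 1.77·85.5^0.52·exp(0.02·46-0.0378) = 43.22
  Cl⁻ term: 0.102·579.1^0.62·exp(0.033·46+0.04·10.7) = 36.87
  sum: 43.22 + 36.87 → r_corr = 80.09 μm/a
Convert to mass loss: 80.09 μm/a × 7.85 g/cm³ = 628.7 g·m⁻²·a⁻¹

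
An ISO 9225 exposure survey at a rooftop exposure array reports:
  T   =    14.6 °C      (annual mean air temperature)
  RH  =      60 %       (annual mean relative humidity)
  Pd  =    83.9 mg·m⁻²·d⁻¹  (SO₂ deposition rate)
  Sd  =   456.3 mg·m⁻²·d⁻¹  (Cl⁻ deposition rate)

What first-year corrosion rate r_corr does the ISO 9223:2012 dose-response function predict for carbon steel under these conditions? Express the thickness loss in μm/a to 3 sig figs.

r_corr = 105 μm/a

carbon steel: temperature factor f = -0.054·(4.6) = -0.2484
  Pd branch = 1.77·Pd^0.52·e^(0.02·RH+f) = 45.88 μm/a
  Sd branch = 0.102·Sd^0.62·e^(0.033·RH+0.04·T) = 59 μm/a
  sum: 45.88 + 59 → r_corr = 104.9 μm/a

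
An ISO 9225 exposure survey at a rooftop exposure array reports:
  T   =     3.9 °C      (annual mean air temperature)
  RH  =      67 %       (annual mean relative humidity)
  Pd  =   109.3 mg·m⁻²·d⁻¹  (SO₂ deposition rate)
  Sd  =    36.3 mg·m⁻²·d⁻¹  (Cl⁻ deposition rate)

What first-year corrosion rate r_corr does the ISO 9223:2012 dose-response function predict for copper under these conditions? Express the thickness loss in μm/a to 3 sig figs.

r_corr = 0.799 μm/a

copper: temperature factor f = +0.126·(-6.1) = -0.7686
  SO₂ term: 0.0053·109.3^0.26·exp(0.059·67-0.7686) = 0.4338
  Sd branch = 0.01025·Sd^0.27·e^(0.036·RH+0.049·T) = 0.3651 μm/a
  sum: 0.4338 + 0.3651 → r_corr = 0.7989 μm/a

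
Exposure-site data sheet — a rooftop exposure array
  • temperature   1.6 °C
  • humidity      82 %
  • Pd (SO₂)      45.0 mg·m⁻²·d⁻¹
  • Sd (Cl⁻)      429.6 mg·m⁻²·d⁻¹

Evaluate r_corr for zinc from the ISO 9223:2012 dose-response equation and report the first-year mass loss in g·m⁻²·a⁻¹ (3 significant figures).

r_corr = 24.3 g·m⁻²·a⁻¹

zinc: f(T) = +0.038·(T−10) [T≤10 °C] = -0.3192
  Pd branch = 0.0129·Pd^0.44·e^(0.046·RH+f) = 2.175 μm/a
  Cl⁻ term: 0.0175·429.6^0.57·exp(0.008·82+0.085·1.6) = 1.224
  r_corr = 2.175 + 1.224 = 3.4 μm/a
Convert to mass loss: 3.4 μm/a × 7.14 g/cm³ = 24.27 g·m⁻²·a⁻¹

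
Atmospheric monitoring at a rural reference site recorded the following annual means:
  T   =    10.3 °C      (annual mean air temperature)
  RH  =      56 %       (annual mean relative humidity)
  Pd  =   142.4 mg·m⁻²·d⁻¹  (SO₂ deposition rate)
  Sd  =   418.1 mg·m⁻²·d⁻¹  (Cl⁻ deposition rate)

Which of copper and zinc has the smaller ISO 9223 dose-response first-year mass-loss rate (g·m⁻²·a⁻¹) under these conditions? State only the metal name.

copper: temperature factor f = -0.080·(0.3) = -0.0240
  SO₂ term: 0.0053·142.4^0.26·exp(0.059·56-0.0240) = 0.5113
  Sd branch = 0.01025·Sd^0.27·e^(0.036·RH+0.049·T) = 0.6504 μm/a
  sum: 0.5113 + 0.6504 → r_corr = 1.162 μm/a
  mass loss = 1.162 μm/a × 8.96 g/cm³ = 10.41 g·m⁻²·a⁻¹
zinc: temperature factor f = -0.071·(0.3) = -0.0213
  SO₂ term: 0.0129·142.4^0.44·exp(0.046·56-0.0213) = 1.471
  Sd branch = 0.0175·Sd^0.57·e^(0.008·RH+0.085·T) = 2.051 μm/a
  r_corr = 1.471 + 2.051 = 3.522 μm/a
  mass loss = 3.522 μm/a × 7.14 g/cm³ = 25.15 g·m⁻²·a⁻¹
Ordering by g·m⁻²·a⁻¹: zinc (25.1) > copper (10.4)

copper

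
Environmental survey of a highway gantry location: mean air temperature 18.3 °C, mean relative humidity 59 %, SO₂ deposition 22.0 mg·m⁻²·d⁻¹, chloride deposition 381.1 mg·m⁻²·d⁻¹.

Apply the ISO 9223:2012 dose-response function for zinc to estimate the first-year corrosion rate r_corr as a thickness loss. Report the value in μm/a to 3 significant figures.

zinc: f(T) = -0.071·(T−10) [T>10 °C] = -0.5893
  SO₂ term: 0.0129·22.0^0.44·exp(0.046·59-0.5893) = 0.4207
  Cl⁻ term: 0.0175·381.1^0.57·exp(0.008·59+0.085·18.3) = 3.933
  r_corr = 0.4207 + 3.933 = 4.354 μm/a

r_corr = 4.35 μm/a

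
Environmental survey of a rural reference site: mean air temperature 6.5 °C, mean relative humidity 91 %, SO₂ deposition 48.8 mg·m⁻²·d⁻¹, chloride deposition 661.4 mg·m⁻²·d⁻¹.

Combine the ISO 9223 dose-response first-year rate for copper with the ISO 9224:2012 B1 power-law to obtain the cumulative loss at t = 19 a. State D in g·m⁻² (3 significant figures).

copper: temperature factor f = +0.126·(-3.5) = -0.4410
  Pd branch = 0.0053·Pd^0.26·e^(0.059·RH+f) = 2.011 μm/a
  Cl⁻ term: 0.01025·661.4^0.27·exp(0.036·91+0.049·6.5) = 2.154
  r_corr = 2.011 + 2.154 = 4.166 μm/a
Power-law: D(19) = r_corr · 19^0.667
  D(19) = 4.166 × 19^0.667 = 4.166 × 7.127 = 29.69 μm
  Mass loss = 29.69 μm × 8.96 g/cm³ = 266 g·m⁻²

D(19) = 266 g·m⁻²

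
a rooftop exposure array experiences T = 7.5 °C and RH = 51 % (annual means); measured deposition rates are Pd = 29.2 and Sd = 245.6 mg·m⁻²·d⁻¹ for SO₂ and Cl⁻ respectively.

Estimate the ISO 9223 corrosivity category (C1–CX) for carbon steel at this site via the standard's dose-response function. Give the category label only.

C3

carbon steel: temperature factor f = +0.150·(-2.5) = -0.3750
  SO₂ term: 1.77·29.2^0.52·exp(0.02·51-0.3750) = 19.5
  Sd branch = 0.102·Sd^0.62·e^(0.033·RH+0.04·T) = 22.48 μm/a
  sum: 19.5 + 22.48 → r_corr = 41.98 μm/a
ISO 9223 Table 2 (carbon steel): 25 < 42 ≤ 50 μm/a ⇒ C3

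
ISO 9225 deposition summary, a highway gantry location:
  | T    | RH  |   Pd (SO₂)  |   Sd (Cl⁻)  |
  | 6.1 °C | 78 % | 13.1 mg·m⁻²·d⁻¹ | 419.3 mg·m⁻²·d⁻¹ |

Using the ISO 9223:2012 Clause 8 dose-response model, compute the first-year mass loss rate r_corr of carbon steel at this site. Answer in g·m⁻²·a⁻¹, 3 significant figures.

carbon steel: temperature factor f = +0.150·(-3.9) = -0.5850
  sulphur-dioxide contribution → 17.88 μm/a
  chloride contribution → 72.18 μm/a
  ⇒ r_corr(carbon steel) = 90.06 μm/a
Convert to mass loss: 90.06 μm/a × 7.85 g/cm³ = 707 g·m⁻²·a⁻¹

r_corr = 707 g·m⁻²·a⁻¹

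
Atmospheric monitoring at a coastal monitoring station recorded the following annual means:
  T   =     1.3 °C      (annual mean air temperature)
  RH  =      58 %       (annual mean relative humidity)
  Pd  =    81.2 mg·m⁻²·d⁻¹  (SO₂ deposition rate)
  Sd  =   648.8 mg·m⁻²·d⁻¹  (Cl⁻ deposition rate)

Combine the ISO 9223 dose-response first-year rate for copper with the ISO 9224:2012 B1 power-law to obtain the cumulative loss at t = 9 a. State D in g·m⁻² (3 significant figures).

copper: T≤10 °C ⇒ hinge +0.126·(1.3−10) = -1.0962
  SO₂ term: 0.0053·81.2^0.26·exp(0.059·58-1.0962) = 0.1702
  Cl⁻ term: 0.01025·648.8^0.27·exp(0.036·58+0.049·1.3) = 0.5064
  sum: 0.1702 + 0.5064 → r_corr = 0.6765 μm/a
ISO 9224: D(t) = r_corr · t^b with b = 0.667 (copper, B1)
  D(9) = 0.6765 × 9^0.667 = 0.6765 × 4.33 = 2.929 μm
  Mass loss = 2.929 μm × 8.96 g/cm³ = 26.25 g·m⁻²

D(9) = 26.2 g·m⁻²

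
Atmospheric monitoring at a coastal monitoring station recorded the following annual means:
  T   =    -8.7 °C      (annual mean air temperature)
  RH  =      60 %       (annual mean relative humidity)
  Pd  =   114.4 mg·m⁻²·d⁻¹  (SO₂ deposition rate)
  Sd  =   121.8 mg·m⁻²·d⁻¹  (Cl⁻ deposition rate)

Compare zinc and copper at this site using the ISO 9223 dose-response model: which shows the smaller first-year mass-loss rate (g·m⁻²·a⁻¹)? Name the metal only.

zinc: temperature factor f = +0.038·(-18.7) = -0.7106
  sulphur-dioxide contribution → 0.806 μm/a
  chloride contribution → 0.2085 μm/a
  ⇒ r_corr(zinc) = 1.015 μm/a
  mass loss = 1.015 μm/a × 7.14 g/cm³ = 7.244 g·m⁻²·a⁻¹
copper: T≤10 °C ⇒ hinge +0.126·(-8.7−10) = -2.3562
  sulphur-dioxide contribution → 0.05937 μm/a
  chloride contribution → 0.2122 μm/a
  total first-year rate 0.2716 μm/a
  mass loss = 0.2716 μm/a × 8.96 g/cm³ = 2.433 g·m⁻²·a⁻¹
Ordering by g·m⁻²·a⁻¹: zinc (7.24) > copper (2.43)

copper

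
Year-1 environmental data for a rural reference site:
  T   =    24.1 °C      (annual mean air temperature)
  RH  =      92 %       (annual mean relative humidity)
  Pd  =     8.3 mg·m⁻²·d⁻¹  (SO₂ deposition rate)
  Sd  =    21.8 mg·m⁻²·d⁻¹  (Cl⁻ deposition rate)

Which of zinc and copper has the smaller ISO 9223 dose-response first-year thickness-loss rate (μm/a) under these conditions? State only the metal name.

zinc: f(T) = -0.071·(T−10) [T>10 °C] = -1.0011
  Pd branch = 0.0129·Pd^0.44·e^(0.046·RH+f) = 0.8282 μm/a
  Sd branch = 0.0175·Sd^0.57·e^(0.008·RH+0.085·T) = 1.642 μm/a
  sum: 0.8282 + 1.642 → r_corr = 2.47 μm/a
copper: T>10 °C ⇒ hinge -0.080·(24.1−10) = -1.1280
  Pd branch = 0.0053·Pd^0.26·e^(0.059·RH+f) = 0.6772 μm/a
  Sd branch = 0.01025·Sd^0.27·e^(0.036·RH+0.049·T) = 2.105 μm/a
  sum: 0.6772 + 2.105 → r_corr = 2.783 μm/a
Ordering by μm/a: copper (2.78) > zinc (2.47)

zinc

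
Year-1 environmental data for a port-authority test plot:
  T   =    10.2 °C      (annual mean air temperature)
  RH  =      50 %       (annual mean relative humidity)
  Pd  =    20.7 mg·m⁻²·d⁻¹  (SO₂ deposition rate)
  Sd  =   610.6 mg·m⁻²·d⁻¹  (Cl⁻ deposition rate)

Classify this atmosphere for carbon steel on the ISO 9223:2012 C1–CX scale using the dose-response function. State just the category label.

carbon steel: T>10 °C ⇒ hinge -0.054·(10.2−10) = -0.0108
  Pd branch = 1.77·Pd^0.52·e^(0.02·RH+f) = 23.01 μm/a
  Cl⁻ term: 0.102·610.6^0.62·exp(0.033·50+0.04·10.2) = 42.61
  sum: 23.01 + 42.61 → r_corr = 65.62 μm/a
65.6 μm/a falls in (50, 80] for carbon steel → category C4

C4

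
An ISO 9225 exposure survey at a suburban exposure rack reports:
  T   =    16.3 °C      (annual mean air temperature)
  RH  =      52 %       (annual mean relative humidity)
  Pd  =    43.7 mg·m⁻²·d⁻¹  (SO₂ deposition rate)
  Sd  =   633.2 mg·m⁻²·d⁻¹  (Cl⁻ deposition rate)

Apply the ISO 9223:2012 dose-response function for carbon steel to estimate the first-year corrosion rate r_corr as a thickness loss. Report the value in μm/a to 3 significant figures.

r_corr = 84.8 μm/a

carbon steel: f(T) = -0.054·(T−10) [T>10 °C] = -0.3402
  SO₂ term: 1.77·43.7^0.52·exp(0.02·52-0.3402) = 25.41
  Sd branch = 0.102·Sd^0.62·e^(0.033·RH+0.04·T) = 59.42 μm/a
  r_corr = 25.41 + 59.42 = 84.83 μm/a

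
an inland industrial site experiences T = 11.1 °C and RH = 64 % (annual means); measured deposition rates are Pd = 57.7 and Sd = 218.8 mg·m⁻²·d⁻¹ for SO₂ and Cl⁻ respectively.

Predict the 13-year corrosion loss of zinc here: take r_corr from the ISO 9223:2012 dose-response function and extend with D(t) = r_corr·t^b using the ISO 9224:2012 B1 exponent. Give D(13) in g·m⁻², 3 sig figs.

D(13) = 170 g·m⁻²

zinc: temperature factor f = -0.071·(1.1) = -0.0781
  sulphur-dioxide contribution → 1.349 μm/a
  chloride contribution → 1.618 μm/a
  total first-year rate 2.967 μm/a
ISO 9224: D(t) = r_corr · t^b with b = 0.813 (zinc, B1)
  D(13) = 2.967 × 13^0.813 = 2.967 × 8.047 = 23.88 μm
  Mass loss = 23.88 μm × 7.14 g/cm³ = 170.5 g·m⁻²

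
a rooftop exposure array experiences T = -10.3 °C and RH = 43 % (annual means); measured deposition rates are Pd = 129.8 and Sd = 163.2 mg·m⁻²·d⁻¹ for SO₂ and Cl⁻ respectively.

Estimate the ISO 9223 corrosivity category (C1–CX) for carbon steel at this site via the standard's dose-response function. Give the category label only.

carbon steel: f(T) = +0.150·(T−10) [T≤10 °C] = -3.0450
  sulphur-dioxide contribution → 2.5 μm/a
  chloride contribution → 6.574 μm/a
  ⇒ r_corr(carbon steel) = 9.074 μm/a
Category bounds: 1.3…25 μm/a bracket r_corr ⇒ C2

C2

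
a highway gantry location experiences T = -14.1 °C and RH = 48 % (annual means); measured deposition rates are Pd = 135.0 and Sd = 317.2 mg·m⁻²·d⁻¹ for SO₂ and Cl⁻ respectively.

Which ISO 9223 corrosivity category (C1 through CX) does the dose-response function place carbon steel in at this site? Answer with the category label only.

carbon steel: temperature factor f = +0.150·(-24.1) = -3.6150
  Pd branch = 1.77·Pd^0.52·e^(0.02·RH+f) = 1.595 μm/a
  Sd branch = 0.102·Sd^0.62·e^(0.033·RH+0.04·T) = 10.06 μm/a
  r_corr = 1.595 + 10.06 = 11.65 μm/a
ISO 9223 Table 2 (carbon steel): 1.3 < 11.7 ≤ 25 μm/a ⇒ C2

C2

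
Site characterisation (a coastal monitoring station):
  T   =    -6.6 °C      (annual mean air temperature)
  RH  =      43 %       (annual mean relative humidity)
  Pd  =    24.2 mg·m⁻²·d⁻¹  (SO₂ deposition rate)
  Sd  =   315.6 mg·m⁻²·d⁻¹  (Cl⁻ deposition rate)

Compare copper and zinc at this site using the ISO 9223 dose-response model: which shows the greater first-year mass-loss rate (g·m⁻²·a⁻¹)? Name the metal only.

zinc

copper: temperature factor f = +0.126·(-16.6) = -2.0916
  Pd branch = 0.0053·Pd^0.26·e^(0.059·RH+f) = 0.01895 μm/a
  Cl⁻ term: 0.01025·315.6^0.27·exp(0.036·43+0.049·-6.6) = 0.1649
  r_corr = 0.01895 + 0.1649 = 0.1839 μm/a
  mass loss = 0.1839 μm/a × 8.96 g/cm³ = 1.648 g·m⁻²·a⁻¹
zinc: f(T) = +0.038·(T−10) [T≤10 °C] = -0.6308
  SO₂ term: 0.0129·24.2^0.44·exp(0.046·43-0.6308) = 0.2016
  Sd branch = 0.0175·Sd^0.57·e^(0.008·RH+0.085·T) = 0.3744 μm/a
  r_corr = 0.2016 + 0.3744 = 0.576 μm/a
  mass loss = 0.576 μm/a × 7.14 g/cm³ = 4.113 g·m⁻²·a⁻¹
Ordering by g·m⁻²·a⁻¹: zinc (4.11) > copper (1.65)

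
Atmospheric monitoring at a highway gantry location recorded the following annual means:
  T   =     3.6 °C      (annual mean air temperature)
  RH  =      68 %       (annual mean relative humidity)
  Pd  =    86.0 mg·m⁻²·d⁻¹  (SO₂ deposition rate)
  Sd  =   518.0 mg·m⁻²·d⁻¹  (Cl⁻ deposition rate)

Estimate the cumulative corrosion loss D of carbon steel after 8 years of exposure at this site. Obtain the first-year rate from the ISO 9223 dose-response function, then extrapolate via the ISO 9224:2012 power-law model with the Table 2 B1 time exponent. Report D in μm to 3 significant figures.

D(8) = 238 μm

carbon steel: T≤10 °C ⇒ hinge +0.150·(3.6−10) = -0.9600
  Pd branch = 1.77·Pd^0.52·e^(0.02·RH+f) = 26.77 μm/a
  Cl⁻ term: 0.102·518.0^0.62·exp(0.033·68+0.04·3.6) = 53.53
  sum: 26.77 + 53.53 → r_corr = 80.3 μm/a
Power-law: D(8) = r_corr · 8^0.523
  D(8) = 80.3 × 8^0.523 = 80.3 × 2.967 = 238.2 μm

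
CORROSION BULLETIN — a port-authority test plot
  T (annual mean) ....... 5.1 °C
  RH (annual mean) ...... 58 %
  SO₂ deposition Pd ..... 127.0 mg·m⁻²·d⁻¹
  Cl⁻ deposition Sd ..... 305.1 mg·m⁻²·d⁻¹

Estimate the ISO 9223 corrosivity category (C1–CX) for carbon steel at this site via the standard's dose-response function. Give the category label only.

carbon steel: f(T) = +0.150·(T−10) [T≤10 °C] = -0.7350
  Pd branch = 1.77·Pd^0.52·e^(0.02·RH+f) = 33.61 μm/a
  Sd branch = 0.102·Sd^0.62·e^(0.033·RH+0.04·T) = 29.43 μm/a
  r_corr = 33.61 + 29.43 = 63.04 μm/a
ISO 9223 Table 2 (carbon steel): 50 < 63 ≤ 80 μm/a ⇒ C4

C4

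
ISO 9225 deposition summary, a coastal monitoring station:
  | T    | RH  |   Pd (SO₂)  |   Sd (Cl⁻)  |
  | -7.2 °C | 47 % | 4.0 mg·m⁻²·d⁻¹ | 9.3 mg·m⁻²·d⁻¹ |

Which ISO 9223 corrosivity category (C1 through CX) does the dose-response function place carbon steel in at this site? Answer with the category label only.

carbon steel: f(T) = +0.150·(T−10) [T≤10 °C] = -2.5800
  Pd branch = 1.77·Pd^0.52·e^(0.02·RH+f) = 0.706 μm/a
  Cl⁻ term: 0.102·9.3^0.62·exp(0.033·47+0.04·-7.2) = 1.437
  sum: 0.706 + 1.437 → r_corr = 2.143 μm/a
Category bounds: 1.3…25 μm/a bracket r_corr ⇒ C2

C2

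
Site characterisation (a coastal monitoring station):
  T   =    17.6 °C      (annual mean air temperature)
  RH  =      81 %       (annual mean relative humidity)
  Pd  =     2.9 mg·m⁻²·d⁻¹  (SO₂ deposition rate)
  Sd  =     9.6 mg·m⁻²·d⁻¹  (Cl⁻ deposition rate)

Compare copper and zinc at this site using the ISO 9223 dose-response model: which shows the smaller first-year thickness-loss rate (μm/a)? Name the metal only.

copper: temperature factor f = -0.080·(7.6) = -0.6080
  Pd branch = 0.0053·Pd^0.26·e^(0.059·RH+f) = 0.4528 μm/a
  Cl⁻ term: 0.01025·9.6^0.27·exp(0.036·81+0.049·17.6) = 0.8258
  sum: 0.4528 + 0.8258 → r_corr = 1.279 μm/a
zinc: f(T) = -0.071·(T−10) [T>10 °C] = -0.5396
  Pd branch = 0.0129·Pd^0.44·e^(0.046·RH+f) = 0.4987 μm/a
  Cl⁻ term: 0.0175·9.6^0.57·exp(0.008·81+0.085·17.6) = 0.5421
  sum: 0.4987 + 0.5421 → r_corr = 1.041 μm/a
Ordering by μm/a: copper (1.28) > zinc (1.04)

zinc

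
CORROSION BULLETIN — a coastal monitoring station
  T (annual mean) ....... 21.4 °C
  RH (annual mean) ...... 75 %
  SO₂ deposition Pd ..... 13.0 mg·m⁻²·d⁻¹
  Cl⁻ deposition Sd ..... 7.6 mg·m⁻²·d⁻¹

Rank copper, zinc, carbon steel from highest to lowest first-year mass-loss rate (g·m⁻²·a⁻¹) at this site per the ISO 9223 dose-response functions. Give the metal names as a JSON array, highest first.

copper: f(T) = -0.080·(T−10) [T>10 °C] = -0.9120
  sulphur-dioxide contribution → 0.3464 μm/a
  chloride contribution → 0.7526 μm/a
  ⇒ r_corr(copper) = 1.099 μm/a
  mass loss = 1.099 μm/a × 8.96 g/cm³ = 9.847 g·m⁻²·a⁻¹
zinc: temperature factor f = -0.071·(11.4) = -0.8094
  sulphur-dioxide contribution → 0.5591 μm/a
  chloride contribution → 0.6247 μm/a
  ⇒ r_corr(zinc) = 1.184 μm/a
  mass loss = 1.184 μm/a × 7.14 g/cm³ = 8.453 g·m⁻²·a⁻¹
carbon steel: temperature factor f = -0.054·(11.4) = -0.6156
  sulphur-dioxide contribution → 16.27 μm/a
  chloride contribution → 10.03 μm/a
  ⇒ r_corr(carbon steel) = 26.3 μm/a
  mass loss = 26.3 μm/a × 7.85 g/cm³ = 206.4 g·m⁻²·a⁻¹
Ordering by g·m⁻²·a⁻¹: carbon steel (206) > copper (9.85) > zinc (8.45)

["carbon steel", "copper", "zinc"]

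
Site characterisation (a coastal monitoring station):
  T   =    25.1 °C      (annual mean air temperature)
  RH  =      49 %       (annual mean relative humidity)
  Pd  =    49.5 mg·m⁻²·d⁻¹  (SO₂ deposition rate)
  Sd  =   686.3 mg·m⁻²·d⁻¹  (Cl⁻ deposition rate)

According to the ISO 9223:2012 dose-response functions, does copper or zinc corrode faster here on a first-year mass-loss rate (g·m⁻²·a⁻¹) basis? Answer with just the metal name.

copper: T>10 °C ⇒ hinge -0.080·(25.1−10) = -1.2080
  Pd branch = 0.0053·Pd^0.26·e^(0.059·RH+f) = 0.07867 μm/a
  Sd branch = 0.01025·Sd^0.27·e^(0.036·RH+0.049·T) = 1.193 μm/a
  sum: 0.07867 + 1.193 → r_corr = 1.272 μm/a
  mass loss = 1.272 μm/a × 8.96 g/cm³ = 11.4 g·m⁻²·a⁻¹
zinc: f(T) = -0.071·(T−10) [T>10 °C] = -1.0721
  Pd branch = 0.0129·Pd^0.44·e^(0.046·RH+f) = 0.2342 μm/a
  Sd branch = 0.0175·Sd^0.57·e^(0.008·RH+0.085·T) = 9.05 μm/a
  sum: 0.2342 + 9.05 → r_corr = 9.284 μm/a
  mass loss = 9.284 μm/a × 7.14 g/cm³ = 66.29 g·m⁻²·a⁻¹
Ordering by g·m⁻²·a⁻¹: zinc (66.3) > copper (11.4)

zinc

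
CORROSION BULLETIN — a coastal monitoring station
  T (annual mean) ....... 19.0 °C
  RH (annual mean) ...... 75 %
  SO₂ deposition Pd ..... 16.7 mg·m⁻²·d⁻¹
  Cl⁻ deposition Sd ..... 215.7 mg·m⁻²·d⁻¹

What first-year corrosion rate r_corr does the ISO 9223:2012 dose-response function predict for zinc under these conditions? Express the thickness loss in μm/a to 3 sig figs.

zinc: f(T) = -0.071·(T−10) [T>10 °C] = -0.6390
  SO₂ term: 0.0129·16.7^0.44·exp(0.046·75-0.6390) = 0.7403
  Sd branch = 0.0175·Sd^0.57·e^(0.008·RH+0.085·T) = 3.43 μm/a
  r_corr = 0.7403 + 3.43 = 4.17 μm/a

r_corr = 4.17 μm/a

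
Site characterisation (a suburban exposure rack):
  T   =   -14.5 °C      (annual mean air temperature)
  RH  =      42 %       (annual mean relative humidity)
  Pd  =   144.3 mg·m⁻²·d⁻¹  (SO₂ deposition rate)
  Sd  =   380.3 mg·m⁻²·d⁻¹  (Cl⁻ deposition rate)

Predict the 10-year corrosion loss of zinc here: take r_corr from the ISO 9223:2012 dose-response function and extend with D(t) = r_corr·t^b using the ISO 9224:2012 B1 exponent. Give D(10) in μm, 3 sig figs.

zinc: T≤10 °C ⇒ hinge +0.038·(-14.5−10) = -0.9310
  SO₂ term: 0.0129·144.3^0.44·exp(0.046·42-0.9310) = 0.3129
  Sd branch = 0.0175·Sd^0.57·e^(0.008·RH+0.085·T) = 0.211 μm/a
  r_corr = 0.3129 + 0.211 = 0.5239 μm/a
Long-term exponent b (ISO 9224 Table 2, B1) = 0.813
  D(10) = 0.5239 × 10^0.813 = 0.5239 × 6.501 = 3.406 μm

D(10) = 3.41 μm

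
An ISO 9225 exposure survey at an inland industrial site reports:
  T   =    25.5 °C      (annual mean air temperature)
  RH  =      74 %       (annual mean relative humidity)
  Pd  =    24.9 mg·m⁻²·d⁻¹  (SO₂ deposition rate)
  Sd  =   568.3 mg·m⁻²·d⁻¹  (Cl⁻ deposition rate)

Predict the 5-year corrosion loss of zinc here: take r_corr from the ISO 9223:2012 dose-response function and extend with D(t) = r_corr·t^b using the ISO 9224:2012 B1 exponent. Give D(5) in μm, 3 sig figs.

zinc: temperature factor f = -0.071·(15.5) = -1.1005
  SO₂ term: 0.0129·24.9^0.44·exp(0.046·74-1.1005) = 0.5313
  Sd branch = 0.0175·Sd^0.57·e^(0.008·RH+0.085·T) = 10.27 μm/a
  r_corr = 0.5313 + 10.27 = 10.8 μm/a
Power-law: D(5) = r_corr · 5^0.813
  D(5) = 10.8 × 5^0.813 = 10.8 × 3.701 = 39.97 μm

D(5) = 40.0 μm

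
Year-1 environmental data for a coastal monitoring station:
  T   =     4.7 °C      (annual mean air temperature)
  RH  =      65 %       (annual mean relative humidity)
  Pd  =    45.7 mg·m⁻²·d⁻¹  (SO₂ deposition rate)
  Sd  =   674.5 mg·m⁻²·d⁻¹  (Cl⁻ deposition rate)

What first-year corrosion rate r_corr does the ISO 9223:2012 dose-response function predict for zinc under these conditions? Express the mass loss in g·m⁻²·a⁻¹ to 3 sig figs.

zinc: T≤10 °C ⇒ hinge +0.038·(4.7−10) = -0.2014
  SO₂ term: 0.0129·45.7^0.44·exp(0.046·65-0.2014) = 1.127
  Cl⁻ term: 0.0175·674.5^0.57·exp(0.008·65+0.085·4.7) = 1.798
  sum: 1.127 + 1.798 → r_corr = 2.926 μm/a
Convert to mass loss: 2.926 μm/a × 7.14 g/cm³ = 20.89 g·m⁻²·a⁻¹

r_corr = 20.9 g·m⁻²·a⁻¹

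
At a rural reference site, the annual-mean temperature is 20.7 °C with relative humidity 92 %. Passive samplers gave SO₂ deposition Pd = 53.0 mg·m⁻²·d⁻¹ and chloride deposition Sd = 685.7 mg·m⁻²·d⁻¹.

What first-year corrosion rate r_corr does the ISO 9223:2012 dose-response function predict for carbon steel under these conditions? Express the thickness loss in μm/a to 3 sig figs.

r_corr = 328 μm/a

carbon steel: f(T) = -0.054·(T−10) [T>10 °C] = -0.5778
  Pd branch = 1.77·Pd^0.52·e^(0.02·RH+f) = 49.29 μm/a
  Cl⁻ term: 0.102·685.7^0.62·exp(0.033·92+0.04·20.7) = 278.7
  sum: 49.29 + 278.7 → r_corr = 328 μm/a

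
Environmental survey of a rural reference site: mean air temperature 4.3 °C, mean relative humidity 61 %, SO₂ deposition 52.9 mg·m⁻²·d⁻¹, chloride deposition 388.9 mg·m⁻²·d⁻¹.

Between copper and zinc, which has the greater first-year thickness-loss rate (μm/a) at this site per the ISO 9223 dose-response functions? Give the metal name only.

zinc

copper: temperature factor f = +0.126·(-5.7) = -0.7182
  sulphur-dioxide contribution → 0.2651 μm/a
  chloride contribution → 0.5691 μm/a
  total first-year rate 0.8343 μm/a
zinc: temperature factor f = +0.038·(-5.7) = -0.2166
  sulphur-dioxide contribution → 0.9851 μm/a
  chloride contribution → 1.23 μm/a
  total first-year rate 2.215 μm/a
Ordering by μm/a: zinc (2.22) > copper (0.834)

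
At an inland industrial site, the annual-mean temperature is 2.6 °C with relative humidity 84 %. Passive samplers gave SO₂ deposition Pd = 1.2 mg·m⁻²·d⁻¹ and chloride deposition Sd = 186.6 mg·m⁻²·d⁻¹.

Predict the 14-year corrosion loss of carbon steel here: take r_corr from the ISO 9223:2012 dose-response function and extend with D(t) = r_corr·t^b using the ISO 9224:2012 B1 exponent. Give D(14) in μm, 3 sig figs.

carbon steel: f(T) = +0.150·(T−10) [T≤10 °C] = -1.1100
  SO₂ term: 1.77·1.2^0.52·exp(0.02·84-1.1100) = 3.441
  Cl⁻ term: 0.102·186.6^0.62·exp(0.033·84+0.04·2.6) = 46.3
  r_corr = 3.441 + 46.3 = 49.74 μm/a
Long-term exponent b (ISO 9224 Table 2, B1) = 0.523
  D(14) = 49.74 × 14^0.523 = 49.74 × 3.976 = 197.8 μm

D(14) = 198 μm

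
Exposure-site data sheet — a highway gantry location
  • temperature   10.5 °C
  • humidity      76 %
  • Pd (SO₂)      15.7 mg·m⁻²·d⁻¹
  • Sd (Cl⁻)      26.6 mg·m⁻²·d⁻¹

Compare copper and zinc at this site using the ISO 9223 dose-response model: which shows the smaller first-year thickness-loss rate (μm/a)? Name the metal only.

copper

copper: temperature factor f = -0.080·(0.5) = -0.0400
  Pd branch = 0.0053·Pd^0.26·e^(0.059·RH+f) = 0.923 μm/a
  Sd branch = 0.01025·Sd^0.27·e^(0.036·RH+0.049·T) = 0.6414 μm/a
  r_corr = 0.923 + 0.6414 = 1.564 μm/a
zinc: T>10 °C ⇒ hinge -0.071·(10.5−10) = -0.0355
  Pd branch = 0.0129·Pd^0.44·e^(0.046·RH+f) = 1.379 μm/a
  Sd branch = 0.0175·Sd^0.57·e^(0.008·RH+0.085·T) = 0.5092 μm/a
  r_corr = 1.379 + 0.5092 = 1.888 μm/a
Ordering by μm/a: zinc (1.89) > copper (1.56)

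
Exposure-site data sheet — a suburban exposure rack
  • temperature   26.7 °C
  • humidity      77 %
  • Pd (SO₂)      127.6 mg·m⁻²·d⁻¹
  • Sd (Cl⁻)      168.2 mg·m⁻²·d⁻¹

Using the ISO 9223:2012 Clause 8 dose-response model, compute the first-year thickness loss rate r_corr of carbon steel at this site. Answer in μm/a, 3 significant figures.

r_corr = 132 μm/a

carbon steel: T>10 °C ⇒ hinge -0.054·(26.7−10) = -0.9018
  Pd branch = 1.77·Pd^0.52·e^(0.02·RH+f) = 41.7 μm/a
  Cl⁻ term: 0.102·168.2^0.62·exp(0.033·77+0.04·26.7) = 90.36
  sum: 41.7 + 90.36 → r_corr = 132.1 μm/a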